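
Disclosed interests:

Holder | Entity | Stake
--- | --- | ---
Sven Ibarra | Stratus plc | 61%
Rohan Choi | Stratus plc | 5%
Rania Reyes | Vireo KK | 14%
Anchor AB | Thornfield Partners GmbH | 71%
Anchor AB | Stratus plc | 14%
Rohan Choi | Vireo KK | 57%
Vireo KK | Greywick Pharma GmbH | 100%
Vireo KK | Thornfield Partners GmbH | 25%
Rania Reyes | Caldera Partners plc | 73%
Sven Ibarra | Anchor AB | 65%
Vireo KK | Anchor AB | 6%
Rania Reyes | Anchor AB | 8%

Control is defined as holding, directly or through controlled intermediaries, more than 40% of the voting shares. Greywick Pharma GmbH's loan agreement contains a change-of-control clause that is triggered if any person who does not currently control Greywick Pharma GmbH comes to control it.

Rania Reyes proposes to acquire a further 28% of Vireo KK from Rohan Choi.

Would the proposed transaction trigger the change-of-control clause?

Yes

The purchase adds only to Rania's holdings (Rohan's stake shrinks), so Rania is the only person who could newly come to control Greywick.
Rania holds 73% of Caldera, so Rania controls Caldera.
Neither Rania nor any entity Rania controls holds any voting interest in Greywick.
So before the transaction, Rania does not control Greywick.
After the purchase, Rania's direct stake in Vireo rises to 14% + 28% = 42%, and Rohan's stake falls to 29%.
Rania holds 42% of Vireo, so Rania controls Vireo.
Vireo holds 100% of Greywick, so Rania controls Greywick.
Rania did not control Greywick before and does after, so the clause is triggered.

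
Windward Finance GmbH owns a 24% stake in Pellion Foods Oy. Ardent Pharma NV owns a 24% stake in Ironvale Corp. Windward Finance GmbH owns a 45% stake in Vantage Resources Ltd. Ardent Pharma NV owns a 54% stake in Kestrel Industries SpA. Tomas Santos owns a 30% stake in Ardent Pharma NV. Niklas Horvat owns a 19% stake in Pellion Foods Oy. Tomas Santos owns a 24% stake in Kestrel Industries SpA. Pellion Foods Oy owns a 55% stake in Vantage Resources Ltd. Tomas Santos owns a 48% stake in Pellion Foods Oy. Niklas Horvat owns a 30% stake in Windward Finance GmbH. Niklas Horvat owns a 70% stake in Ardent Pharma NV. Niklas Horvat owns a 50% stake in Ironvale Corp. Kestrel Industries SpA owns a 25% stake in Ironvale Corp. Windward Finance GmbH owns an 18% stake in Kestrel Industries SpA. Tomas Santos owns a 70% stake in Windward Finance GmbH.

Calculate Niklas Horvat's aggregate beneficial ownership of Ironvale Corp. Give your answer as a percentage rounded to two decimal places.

77.60%

Niklas reaches Ironvale along 4 paths.
Direct stake: 50% = 50%.
Via Ardent → Kestrel: 70% × 54% × 25% = 9.45%.
Via Windward → Kestrel: 30% × 18% × 25% = 1.35%.
Via Ardent: 70% × 24% = 16.8%.
Total: 50% + 9.45% + 1.35% + 16.8% = 77.6%.
Rounded: 77.60%.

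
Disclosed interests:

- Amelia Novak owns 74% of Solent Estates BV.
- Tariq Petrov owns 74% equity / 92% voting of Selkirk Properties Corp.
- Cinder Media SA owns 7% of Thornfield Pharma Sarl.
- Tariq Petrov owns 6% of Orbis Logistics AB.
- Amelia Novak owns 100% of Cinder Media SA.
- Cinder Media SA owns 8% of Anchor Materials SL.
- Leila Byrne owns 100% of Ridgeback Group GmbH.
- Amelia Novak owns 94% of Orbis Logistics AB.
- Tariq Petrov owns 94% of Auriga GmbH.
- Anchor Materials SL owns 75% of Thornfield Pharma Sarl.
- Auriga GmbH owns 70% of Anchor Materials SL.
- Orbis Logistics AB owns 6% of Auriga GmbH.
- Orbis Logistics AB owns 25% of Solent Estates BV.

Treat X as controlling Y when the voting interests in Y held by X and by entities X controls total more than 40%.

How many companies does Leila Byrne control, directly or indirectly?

Leila holds 100% of Ridgeback, so Leila controls Ridgeback.
No other company's threshold is met.
Leila controls 1 company.

1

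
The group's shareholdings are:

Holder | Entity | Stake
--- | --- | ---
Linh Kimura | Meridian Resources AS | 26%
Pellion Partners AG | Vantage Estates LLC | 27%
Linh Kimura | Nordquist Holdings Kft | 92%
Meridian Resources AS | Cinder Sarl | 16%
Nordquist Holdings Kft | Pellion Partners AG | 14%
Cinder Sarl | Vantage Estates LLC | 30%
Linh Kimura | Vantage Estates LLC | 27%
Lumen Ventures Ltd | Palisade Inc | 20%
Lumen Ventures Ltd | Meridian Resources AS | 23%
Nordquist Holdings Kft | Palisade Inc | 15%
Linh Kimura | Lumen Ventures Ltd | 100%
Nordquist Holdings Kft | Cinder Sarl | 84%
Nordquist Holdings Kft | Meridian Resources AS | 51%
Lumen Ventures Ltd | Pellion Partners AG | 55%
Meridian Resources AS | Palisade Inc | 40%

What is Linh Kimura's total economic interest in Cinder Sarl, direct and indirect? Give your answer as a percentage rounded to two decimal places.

Linh reaches Cinder along 4 paths.
Via Nordquist → Meridian: 92% × 51% × 16% = 7.5072%.
Via Meridian: 26% × 16% = 4.16%.
Via Lumen → Meridian: 100% × 23% × 16% = 3.68%.
Via Nordquist: 92% × 84% = 77.28%.
Total: 7.5072% + 4.16% + 3.68% + 77.28% = 92.6272%.
Rounded: 92.63%.

92.63%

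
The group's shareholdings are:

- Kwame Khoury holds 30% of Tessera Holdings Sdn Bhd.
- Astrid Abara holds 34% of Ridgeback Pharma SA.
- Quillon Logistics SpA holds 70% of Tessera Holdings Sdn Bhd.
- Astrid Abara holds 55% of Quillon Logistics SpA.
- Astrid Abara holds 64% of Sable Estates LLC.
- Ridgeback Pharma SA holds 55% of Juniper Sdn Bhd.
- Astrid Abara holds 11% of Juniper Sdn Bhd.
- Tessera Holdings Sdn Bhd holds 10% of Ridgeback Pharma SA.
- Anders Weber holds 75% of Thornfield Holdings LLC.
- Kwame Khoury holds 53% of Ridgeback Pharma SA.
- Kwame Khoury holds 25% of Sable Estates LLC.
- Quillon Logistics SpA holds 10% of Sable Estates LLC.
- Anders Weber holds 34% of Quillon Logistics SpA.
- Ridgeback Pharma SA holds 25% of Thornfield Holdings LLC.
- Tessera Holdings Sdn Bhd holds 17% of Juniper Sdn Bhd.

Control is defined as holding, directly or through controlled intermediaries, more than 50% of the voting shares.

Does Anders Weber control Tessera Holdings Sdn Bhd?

Anders holds 75% of Thornfield, so Anders controls Thornfield.
Neither Anders nor any entity Anders controls holds any voting interest in Tessera.
So Anders does not control Tessera.

No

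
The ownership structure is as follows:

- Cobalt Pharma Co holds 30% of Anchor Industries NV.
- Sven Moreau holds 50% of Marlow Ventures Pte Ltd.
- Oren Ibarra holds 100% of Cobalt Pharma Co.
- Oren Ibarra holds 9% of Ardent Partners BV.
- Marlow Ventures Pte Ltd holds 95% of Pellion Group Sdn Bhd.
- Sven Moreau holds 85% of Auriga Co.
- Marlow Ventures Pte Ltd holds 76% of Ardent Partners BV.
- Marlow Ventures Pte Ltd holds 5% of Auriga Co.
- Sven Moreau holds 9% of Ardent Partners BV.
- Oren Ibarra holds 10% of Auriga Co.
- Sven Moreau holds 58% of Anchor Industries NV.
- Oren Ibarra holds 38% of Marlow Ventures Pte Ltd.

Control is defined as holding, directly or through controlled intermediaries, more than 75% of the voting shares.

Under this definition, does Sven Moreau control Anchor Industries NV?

No

Sven holds 85% of Auriga, so Sven controls Auriga.
In Anchor, Sven's side holds only 58%, not > 75%.
So Sven does not control Anchor.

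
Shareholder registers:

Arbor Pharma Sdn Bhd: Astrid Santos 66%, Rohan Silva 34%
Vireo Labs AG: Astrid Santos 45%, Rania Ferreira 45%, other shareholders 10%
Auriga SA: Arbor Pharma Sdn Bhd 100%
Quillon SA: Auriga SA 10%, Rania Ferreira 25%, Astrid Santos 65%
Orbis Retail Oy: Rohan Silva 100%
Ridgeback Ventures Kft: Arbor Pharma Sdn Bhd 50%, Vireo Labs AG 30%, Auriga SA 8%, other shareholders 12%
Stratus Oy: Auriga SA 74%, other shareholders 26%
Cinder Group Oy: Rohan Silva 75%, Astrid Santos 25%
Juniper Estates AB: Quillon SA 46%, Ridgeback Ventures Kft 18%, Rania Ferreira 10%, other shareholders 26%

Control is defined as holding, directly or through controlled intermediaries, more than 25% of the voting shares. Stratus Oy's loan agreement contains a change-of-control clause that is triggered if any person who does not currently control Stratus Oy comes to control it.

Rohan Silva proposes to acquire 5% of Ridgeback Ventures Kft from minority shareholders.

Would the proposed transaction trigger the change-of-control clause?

No

The purchase changes only Rohan's holdings, so Rohan is the only person who could newly come to control Stratus.
Rohan holds 34% of Arbor, so Rohan controls Arbor.
Arbor holds 100% of Auriga, so Rohan controls Auriga.
Auriga holds 74% of Stratus, so Rohan controls Stratus.
So Rohan already controls Stratus before the transaction.
After the purchase, Rohan holds 5% of Ridgeback directly.
Rohan controlled Stratus already, so this is not a new person acquiring control; every other person's position is unchanged or reduced.
No new person acquires control, so the clause is not triggered.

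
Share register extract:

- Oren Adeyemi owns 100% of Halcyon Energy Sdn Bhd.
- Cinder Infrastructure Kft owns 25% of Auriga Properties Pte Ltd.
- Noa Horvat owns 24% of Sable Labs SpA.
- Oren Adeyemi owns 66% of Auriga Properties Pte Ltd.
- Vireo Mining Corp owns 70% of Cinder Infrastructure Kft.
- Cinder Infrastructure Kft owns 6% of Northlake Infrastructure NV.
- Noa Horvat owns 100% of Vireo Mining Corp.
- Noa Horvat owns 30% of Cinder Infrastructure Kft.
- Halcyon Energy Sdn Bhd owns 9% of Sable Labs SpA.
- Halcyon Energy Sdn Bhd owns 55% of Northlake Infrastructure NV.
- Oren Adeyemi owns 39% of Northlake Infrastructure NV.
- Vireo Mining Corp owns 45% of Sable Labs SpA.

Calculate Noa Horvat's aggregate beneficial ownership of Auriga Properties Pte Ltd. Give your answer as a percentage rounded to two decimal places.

Noa reaches Auriga along 2 paths.
Via Cinder: 30% × 25% = 7.5%.
Via Vireo → Cinder: 100% × 70% × 25% = 17.5%.
Total: 7.5% + 17.5% = 25%.
Rounded: 25.00%.

25.00%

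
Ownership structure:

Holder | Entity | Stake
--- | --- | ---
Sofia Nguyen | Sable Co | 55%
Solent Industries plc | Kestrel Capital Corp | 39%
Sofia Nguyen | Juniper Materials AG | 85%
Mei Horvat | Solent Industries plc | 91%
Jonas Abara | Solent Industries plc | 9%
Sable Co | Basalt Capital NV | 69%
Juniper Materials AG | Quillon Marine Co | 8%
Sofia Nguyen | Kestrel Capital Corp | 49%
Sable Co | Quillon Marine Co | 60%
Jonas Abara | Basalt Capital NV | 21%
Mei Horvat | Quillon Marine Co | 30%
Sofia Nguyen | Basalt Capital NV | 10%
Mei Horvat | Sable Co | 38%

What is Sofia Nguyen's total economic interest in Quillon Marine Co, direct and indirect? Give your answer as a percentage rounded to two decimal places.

39.80%

Sofia reaches Quillon along 2 paths.
Via Sable: 55% × 60% = 33%.
Via Juniper: 85% × 8% = 6.8%.
Total: 33% + 6.8% = 39.8%.
Rounded: 39.80%.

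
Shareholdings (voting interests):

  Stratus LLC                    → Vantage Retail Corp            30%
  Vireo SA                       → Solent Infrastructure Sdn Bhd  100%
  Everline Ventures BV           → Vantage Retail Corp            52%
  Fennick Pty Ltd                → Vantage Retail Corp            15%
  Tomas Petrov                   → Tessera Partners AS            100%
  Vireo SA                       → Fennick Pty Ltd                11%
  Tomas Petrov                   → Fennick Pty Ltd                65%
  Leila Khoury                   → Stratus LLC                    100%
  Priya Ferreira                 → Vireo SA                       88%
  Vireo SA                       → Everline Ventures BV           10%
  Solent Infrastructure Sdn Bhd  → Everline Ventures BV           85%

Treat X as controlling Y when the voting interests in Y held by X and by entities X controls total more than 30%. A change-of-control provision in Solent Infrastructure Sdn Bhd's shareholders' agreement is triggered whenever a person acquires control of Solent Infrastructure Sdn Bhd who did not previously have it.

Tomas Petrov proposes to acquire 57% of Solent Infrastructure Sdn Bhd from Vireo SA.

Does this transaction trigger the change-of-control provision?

The purchase adds only to Tomas's holdings (Vireo's stake shrinks), so Tomas is the only person who could newly come to control Solent.
Tomas holds 100% of Tessera, so Tomas controls Tessera.
Tomas holds 65% of Fennick, so Tomas controls Fennick.
Neither Tomas nor any entity Tomas controls holds any voting interest in Solent.
So before the transaction, Tomas does not control Solent.
After the purchase, Tomas holds 57% of Solent directly, and Vireo's stake falls to 43%.
Tomas holds 57% of Solent, so Tomas controls Solent.
Tomas did not control Solent before and does after, so the clause is triggered.

Yes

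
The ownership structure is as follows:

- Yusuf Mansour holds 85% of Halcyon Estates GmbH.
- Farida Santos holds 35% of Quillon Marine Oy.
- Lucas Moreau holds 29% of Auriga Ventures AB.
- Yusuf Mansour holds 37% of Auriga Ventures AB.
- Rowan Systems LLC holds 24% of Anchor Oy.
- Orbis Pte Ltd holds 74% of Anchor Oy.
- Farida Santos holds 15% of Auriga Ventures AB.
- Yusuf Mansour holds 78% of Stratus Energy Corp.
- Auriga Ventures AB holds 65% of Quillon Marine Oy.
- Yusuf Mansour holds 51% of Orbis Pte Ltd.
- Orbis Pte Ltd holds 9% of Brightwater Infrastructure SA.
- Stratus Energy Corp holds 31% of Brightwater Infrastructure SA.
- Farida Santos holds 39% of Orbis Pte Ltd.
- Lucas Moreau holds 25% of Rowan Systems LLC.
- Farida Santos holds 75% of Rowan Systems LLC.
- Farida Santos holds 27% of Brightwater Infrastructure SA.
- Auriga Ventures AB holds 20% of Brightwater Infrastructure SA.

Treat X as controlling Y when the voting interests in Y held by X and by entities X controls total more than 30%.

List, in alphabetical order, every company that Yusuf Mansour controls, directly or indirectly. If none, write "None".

Anchor Oy, Auriga Ventures AB, Brightwater Infrastructure SA, Halcyon Estates GmbH, Orbis Pte Ltd, Quillon Marine Oy, Stratus Energy Corp

Yusuf holds 37% of Auriga, so Yusuf controls Auriga.
Yusuf holds 78% of Stratus, so Yusuf controls Stratus.
Auriga holds 65% of Quillon, so Yusuf controls Quillon.
Yusuf holds 51% of Orbis, so Yusuf controls Orbis.
Yusuf holds 85% of Halcyon, so Yusuf controls Halcyon.
Auriga and Stratus and Orbis together hold 20% + 31% + 9% = 60% of Brightwater, so Yusuf controls Brightwater.
Orbis holds 74% of Anchor, so Yusuf controls Anchor.
No other company's threshold is met.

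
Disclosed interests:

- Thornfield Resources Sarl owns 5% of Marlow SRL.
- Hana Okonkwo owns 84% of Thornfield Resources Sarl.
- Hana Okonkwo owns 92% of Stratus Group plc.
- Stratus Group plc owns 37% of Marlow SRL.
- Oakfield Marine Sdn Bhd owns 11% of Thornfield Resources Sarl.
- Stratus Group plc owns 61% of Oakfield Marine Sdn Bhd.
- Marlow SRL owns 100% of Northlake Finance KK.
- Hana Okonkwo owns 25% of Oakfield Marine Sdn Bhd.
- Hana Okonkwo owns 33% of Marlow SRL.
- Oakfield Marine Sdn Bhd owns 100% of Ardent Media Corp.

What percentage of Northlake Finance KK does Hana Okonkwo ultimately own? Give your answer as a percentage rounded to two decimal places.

71.69%

Hana reaches Northlake along 5 paths.
Via Marlow: 33% × 100% = 33%.
Via Stratus → Marlow: 92% × 37% × 100% = 34.04%.
Via Thornfield → Marlow: 84% × 5% × 100% = 4.2%.
Via Stratus → Oakfield → Thornfield → Marlow: 92% × 61% × 11% × 5% × 100% = 0.30866%.
Via Oakfield → Thornfield → Marlow: 25% × 11% × 5% × 100% = 0.1375%.
Total: 33% + 34.04% + 4.2% + 0.30866% + 0.1375% = 71.68616%.
Rounded: 71.69%.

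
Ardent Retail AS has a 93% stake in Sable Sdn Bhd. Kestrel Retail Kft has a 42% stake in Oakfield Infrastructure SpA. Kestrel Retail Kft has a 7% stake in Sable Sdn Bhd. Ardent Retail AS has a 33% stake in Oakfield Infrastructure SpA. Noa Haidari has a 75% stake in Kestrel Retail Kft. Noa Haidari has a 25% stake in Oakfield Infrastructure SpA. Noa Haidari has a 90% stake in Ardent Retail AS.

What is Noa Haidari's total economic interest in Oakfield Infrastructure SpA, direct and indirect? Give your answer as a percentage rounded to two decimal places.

86.20%

Noa reaches Oakfield along 3 paths.
Via Kestrel: 75% × 42% = 31.5%.
Direct stake: 25% = 25%.
Via Ardent: 90% × 33% = 29.7%.
Total: 31.5% + 25% + 29.7% = 86.2%.
Rounded: 86.20%.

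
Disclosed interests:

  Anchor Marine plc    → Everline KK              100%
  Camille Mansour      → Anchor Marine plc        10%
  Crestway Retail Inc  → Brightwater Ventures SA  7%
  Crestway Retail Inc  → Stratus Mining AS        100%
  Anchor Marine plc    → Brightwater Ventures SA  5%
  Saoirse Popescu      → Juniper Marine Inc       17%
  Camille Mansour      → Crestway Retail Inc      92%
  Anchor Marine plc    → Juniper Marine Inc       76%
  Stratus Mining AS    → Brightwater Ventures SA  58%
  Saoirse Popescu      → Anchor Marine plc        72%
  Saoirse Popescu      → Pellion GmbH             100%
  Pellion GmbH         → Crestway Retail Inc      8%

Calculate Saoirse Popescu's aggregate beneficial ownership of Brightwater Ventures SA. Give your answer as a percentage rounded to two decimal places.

Saoirse reaches Brightwater along 3 paths.
Via Pellion → Crestway → Stratus: 100% × 8% × 100% × 58% = 4.64%.
Via Pellion → Crestway: 100% × 8% × 7% = 0.56%.
Via Anchor: 72% × 5% = 3.6%.
Total: 4.64% + 0.56% + 3.6% = 8.8%.
Rounded: 8.80%.

8.80%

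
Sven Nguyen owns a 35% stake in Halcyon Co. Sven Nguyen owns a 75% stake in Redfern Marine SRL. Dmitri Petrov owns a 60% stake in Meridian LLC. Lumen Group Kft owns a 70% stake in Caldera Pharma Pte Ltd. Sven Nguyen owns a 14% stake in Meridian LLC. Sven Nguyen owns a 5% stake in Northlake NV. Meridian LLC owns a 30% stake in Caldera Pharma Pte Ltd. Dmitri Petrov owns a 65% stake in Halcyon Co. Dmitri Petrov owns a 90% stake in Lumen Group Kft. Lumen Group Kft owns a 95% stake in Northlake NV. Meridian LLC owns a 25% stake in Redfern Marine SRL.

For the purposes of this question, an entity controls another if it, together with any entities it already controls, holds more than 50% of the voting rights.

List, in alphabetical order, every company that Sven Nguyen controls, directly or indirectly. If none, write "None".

Sven holds 75% of Redfern, so Sven controls Redfern.
No other company's threshold is met.

Redfern Marine SRL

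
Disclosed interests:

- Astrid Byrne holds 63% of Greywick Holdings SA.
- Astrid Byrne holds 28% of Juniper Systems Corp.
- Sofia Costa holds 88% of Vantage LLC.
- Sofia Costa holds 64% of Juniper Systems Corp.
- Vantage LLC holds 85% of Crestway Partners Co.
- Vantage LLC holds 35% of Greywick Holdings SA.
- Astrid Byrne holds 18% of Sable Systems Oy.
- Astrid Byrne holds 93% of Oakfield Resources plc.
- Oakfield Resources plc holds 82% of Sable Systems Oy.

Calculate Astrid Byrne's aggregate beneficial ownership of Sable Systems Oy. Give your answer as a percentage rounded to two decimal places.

94.26%

Astrid reaches Sable along 2 paths.
Via Oakfield: 93% × 82% = 76.26%.
Direct stake: 18% = 18%.
Total: 76.26% + 18% = 94.26%.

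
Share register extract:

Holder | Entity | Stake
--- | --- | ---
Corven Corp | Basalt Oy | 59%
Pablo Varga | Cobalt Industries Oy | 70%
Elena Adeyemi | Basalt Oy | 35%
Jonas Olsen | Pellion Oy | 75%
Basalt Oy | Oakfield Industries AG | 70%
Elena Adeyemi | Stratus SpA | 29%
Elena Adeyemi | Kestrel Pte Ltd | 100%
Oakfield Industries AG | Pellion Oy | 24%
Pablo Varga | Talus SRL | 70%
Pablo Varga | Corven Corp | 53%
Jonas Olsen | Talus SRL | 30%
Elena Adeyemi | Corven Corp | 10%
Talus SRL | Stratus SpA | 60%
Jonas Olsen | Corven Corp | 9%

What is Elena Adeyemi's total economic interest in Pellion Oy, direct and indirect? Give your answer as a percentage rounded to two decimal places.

6.87%

Elena reaches Pellion along 2 paths.
Via Basalt → Oakfield: 35% × 70% × 24% = 5.88%.
Via Corven → Basalt → Oakfield: 10% × 59% × 70% × 24% = 0.9912%.
Total: 5.88% + 0.9912% = 6.8712%.
Rounded: 6.87%.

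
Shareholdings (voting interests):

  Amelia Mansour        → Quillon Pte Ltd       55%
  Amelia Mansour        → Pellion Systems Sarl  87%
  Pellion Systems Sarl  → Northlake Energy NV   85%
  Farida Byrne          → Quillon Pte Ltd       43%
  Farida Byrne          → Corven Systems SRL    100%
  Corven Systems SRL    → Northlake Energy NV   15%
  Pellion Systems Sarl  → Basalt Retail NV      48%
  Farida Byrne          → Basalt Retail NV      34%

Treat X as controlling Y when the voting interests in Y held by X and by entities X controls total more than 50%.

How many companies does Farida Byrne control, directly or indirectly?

1

Farida holds 100% of Corven, so Farida controls Corven.
No other company's threshold is met.
Farida controls 1 company.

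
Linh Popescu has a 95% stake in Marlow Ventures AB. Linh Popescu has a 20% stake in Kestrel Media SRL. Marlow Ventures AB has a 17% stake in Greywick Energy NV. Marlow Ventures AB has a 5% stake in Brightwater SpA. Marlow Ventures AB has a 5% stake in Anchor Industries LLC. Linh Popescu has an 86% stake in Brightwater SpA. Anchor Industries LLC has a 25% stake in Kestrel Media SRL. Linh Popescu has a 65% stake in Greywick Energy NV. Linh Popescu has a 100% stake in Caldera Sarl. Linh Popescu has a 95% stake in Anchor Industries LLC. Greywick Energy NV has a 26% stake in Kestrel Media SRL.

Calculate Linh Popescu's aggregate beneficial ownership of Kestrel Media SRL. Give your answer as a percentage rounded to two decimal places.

Linh reaches Kestrel along 5 paths.
Direct stake: 20% = 20%.
Via Marlow → Anchor: 95% × 5% × 25% = 1.1875%.
Via Anchor: 95% × 25% = 23.75%.
Via Greywick: 65% × 26% = 16.9%.
Via Marlow → Greywick: 95% × 17% × 26% = 4.199%.
Total: 20% + 1.1875% + 23.75% + 16.9% + 4.199% = 66.0365%.
Rounded: 66.04%.

66.04%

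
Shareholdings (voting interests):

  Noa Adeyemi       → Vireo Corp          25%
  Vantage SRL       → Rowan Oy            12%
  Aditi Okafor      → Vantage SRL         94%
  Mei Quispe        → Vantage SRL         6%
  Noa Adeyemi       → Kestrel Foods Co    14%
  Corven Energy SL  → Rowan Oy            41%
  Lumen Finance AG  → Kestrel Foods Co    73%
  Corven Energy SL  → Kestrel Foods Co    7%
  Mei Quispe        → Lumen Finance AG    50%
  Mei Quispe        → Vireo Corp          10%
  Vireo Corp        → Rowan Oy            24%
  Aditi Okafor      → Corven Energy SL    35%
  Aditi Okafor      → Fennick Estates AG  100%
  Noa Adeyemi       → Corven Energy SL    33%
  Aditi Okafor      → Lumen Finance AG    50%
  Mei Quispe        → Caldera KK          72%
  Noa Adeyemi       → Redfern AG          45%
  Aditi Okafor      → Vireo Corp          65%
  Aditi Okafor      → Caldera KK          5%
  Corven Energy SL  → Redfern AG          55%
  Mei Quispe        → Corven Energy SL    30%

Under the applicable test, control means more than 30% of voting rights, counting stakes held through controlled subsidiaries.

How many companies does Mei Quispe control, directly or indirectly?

Mei holds 50% of Lumen, so Mei controls Lumen.
Mei holds 72% of Caldera, so Mei controls Caldera.
Lumen holds 73% of Kestrel, so Mei controls Kestrel.
No other company's threshold is met.
Mei controls 3 companies.

3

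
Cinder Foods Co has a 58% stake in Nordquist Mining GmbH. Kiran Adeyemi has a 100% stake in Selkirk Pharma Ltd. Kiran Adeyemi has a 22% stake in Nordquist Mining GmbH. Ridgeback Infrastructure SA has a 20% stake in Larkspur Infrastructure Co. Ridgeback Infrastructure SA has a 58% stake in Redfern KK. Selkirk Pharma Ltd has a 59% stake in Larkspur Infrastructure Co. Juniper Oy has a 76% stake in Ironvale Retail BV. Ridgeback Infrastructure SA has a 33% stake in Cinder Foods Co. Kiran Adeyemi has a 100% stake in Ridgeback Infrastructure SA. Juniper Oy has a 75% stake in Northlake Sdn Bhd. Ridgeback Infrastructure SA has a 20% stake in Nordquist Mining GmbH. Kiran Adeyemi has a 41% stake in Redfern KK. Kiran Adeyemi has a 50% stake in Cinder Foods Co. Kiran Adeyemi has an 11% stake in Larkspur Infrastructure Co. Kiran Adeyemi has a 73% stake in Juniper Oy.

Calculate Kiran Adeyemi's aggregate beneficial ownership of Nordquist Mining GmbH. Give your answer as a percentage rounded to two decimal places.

90.14%

Kiran reaches Nordquist along 4 paths.
Direct stake: 22% = 22%.
Via Ridgeback → Cinder: 100% × 33% × 58% = 19.14%.
Via Cinder: 50% × 58% = 29%.
Via Ridgeback: 100% × 20% = 20%.
Total: 22% + 19.14% + 29% + 20% = 90.14%.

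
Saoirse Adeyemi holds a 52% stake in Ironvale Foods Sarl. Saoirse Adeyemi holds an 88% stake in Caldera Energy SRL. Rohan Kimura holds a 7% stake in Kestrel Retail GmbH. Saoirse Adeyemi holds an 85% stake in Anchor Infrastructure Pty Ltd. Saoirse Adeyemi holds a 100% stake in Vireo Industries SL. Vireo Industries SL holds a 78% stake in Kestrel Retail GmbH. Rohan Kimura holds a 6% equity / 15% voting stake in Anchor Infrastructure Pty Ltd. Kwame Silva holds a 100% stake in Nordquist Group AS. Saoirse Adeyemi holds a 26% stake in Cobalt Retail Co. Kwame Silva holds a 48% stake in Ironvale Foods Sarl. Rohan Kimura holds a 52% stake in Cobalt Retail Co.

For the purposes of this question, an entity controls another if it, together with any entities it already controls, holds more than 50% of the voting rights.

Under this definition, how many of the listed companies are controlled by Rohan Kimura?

1

Rohan holds 52% of Cobalt, so Rohan controls Cobalt.
No other company's threshold is met.
Rohan controls 1 company.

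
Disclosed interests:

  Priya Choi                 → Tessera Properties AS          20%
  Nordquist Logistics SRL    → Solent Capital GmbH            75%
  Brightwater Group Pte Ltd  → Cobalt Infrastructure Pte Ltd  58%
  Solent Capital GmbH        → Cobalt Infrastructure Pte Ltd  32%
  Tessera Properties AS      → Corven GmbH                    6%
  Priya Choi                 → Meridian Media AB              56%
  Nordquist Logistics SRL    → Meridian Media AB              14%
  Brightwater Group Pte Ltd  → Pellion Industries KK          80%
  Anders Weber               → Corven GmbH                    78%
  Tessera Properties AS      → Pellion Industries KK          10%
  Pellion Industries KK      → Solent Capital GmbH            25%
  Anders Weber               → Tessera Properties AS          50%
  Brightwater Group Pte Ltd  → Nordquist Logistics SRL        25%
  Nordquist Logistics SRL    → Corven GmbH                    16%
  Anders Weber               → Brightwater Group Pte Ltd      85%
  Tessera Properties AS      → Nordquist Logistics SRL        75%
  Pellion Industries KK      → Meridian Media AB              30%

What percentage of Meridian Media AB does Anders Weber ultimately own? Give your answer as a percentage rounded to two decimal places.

30.13%

Anders reaches Meridian along 4 paths.
Via Brightwater → Nordquist: 85% × 25% × 14% = 2.975%.
Via Tessera → Nordquist: 50% × 75% × 14% = 5.25%.
Via Tessera → Pellion: 50% × 10% × 30% = 1.5%.
Via Brightwater → Pellion: 85% × 80% × 30% = 20.4%.
Total: 2.975% + 5.25% + 1.5% + 20.4% = 30.125%.
Rounded: 30.13%.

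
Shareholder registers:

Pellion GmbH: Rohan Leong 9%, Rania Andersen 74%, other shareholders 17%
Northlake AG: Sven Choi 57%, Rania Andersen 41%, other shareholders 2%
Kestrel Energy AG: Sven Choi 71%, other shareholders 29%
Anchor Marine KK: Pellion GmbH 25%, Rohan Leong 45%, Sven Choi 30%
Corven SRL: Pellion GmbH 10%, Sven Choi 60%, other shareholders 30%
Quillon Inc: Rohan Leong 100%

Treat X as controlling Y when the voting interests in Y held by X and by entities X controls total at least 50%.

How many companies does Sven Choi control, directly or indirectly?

3

Sven holds 57% of Northlake, so Sven controls Northlake.
Sven holds 71% of Kestrel, so Sven controls Kestrel.
Sven holds 60% of Corven, so Sven controls Corven.
No other company's threshold is met.
Sven controls 3 companies.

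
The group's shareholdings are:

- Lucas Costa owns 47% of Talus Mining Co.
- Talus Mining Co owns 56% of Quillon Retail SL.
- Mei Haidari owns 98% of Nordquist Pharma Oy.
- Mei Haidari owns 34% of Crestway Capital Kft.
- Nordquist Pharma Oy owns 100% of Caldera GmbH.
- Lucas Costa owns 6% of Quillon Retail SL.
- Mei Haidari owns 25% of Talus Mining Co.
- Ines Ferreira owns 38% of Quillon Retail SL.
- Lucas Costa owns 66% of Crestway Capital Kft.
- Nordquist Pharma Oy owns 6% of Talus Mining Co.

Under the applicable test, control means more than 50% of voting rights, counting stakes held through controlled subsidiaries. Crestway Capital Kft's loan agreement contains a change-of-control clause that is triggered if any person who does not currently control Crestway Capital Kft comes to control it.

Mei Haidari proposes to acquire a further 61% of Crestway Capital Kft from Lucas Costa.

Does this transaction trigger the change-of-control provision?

Yes

The purchase adds only to Mei's holdings (Lucas's stake shrinks), so Mei is the only person who could newly come to control Crestway.
Mei holds 98% of Nordquist, so Mei controls Nordquist.
Nordquist holds 100% of Caldera, so Mei controls Caldera.
In Crestway, Mei's side holds only 34%, not > 50%.
So before the transaction, Mei does not control Crestway.
After the purchase, Mei's direct stake in Crestway rises to 34% + 61% = 95%, and Lucas's stake falls to 5%.
Mei holds 95% of Crestway, so Mei controls Crestway.
Mei did not control Crestway before and does after, so the clause is triggered.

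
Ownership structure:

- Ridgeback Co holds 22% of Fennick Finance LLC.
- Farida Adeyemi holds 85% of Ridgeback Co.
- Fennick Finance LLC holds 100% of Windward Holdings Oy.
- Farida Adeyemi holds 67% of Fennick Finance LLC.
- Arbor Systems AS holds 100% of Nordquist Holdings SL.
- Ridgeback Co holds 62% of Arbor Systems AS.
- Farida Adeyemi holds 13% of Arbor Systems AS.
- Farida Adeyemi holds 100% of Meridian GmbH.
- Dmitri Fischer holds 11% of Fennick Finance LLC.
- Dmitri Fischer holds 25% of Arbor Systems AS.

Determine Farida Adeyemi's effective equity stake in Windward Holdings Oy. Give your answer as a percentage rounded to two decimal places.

85.70%

Farida reaches Windward along 2 paths.
Via Ridgeback → Fennick: 85% × 22% × 100% = 18.7%.
Via Fennick: 67% × 100% = 67%.
Total: 18.7% + 67% = 85.7%.
Rounded: 85.70%.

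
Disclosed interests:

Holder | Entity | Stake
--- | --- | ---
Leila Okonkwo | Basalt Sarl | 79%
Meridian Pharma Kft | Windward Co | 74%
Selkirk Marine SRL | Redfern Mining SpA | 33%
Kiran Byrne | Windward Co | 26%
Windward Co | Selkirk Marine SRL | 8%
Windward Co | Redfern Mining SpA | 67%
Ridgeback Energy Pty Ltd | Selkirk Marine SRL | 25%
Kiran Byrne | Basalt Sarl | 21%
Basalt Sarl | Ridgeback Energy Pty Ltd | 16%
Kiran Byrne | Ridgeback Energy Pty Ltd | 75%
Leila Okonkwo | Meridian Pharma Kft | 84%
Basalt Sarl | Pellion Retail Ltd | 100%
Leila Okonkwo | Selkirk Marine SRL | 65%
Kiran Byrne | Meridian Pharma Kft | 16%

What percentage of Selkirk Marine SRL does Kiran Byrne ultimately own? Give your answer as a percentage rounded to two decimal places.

22.62%

Kiran reaches Selkirk along 4 paths.
Via Meridian → Windward: 16% × 74% × 8% = 0.9472%.
Via Windward: 26% × 8% = 2.08%.
Via Ridgeback: 75% × 25% = 18.75%.
Via Basalt → Ridgeback: 21% × 16% × 25% = 0.84%.
Total: 0.9472% + 2.08% + 18.75% + 0.84% = 22.6172%.
Rounded: 22.62%.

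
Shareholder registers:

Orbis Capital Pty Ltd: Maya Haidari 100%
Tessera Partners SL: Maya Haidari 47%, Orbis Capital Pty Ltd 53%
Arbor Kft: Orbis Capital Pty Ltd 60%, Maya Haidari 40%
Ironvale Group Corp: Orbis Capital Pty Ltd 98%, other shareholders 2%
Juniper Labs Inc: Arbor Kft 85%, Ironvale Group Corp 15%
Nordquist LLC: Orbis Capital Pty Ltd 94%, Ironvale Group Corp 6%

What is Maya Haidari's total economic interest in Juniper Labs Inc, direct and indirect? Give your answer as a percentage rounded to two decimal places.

Maya reaches Juniper along 3 paths.
Via Orbis → Arbor: 100% × 60% × 85% = 51%.
Via Arbor: 40% × 85% = 34%.
Via Orbis → Ironvale: 100% × 98% × 15% = 14.7%.
Total: 51% + 34% + 14.7% = 99.7%.
Rounded: 99.70%.

99.70%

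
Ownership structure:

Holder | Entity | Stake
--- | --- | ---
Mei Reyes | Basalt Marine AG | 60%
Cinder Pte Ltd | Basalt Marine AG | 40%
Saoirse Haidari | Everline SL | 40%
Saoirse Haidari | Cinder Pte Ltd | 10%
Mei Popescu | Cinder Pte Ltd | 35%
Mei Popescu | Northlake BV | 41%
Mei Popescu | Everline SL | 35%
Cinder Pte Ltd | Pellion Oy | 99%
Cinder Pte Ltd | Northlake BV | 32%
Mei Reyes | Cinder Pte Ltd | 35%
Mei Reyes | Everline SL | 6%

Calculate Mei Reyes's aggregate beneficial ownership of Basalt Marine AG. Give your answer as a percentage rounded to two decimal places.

Mei Reyes reaches Basalt along 2 paths.
Direct stake: 60% = 60%.
Via Cinder: 35% × 40% = 14%.
Total: 60% + 14% = 74%.
Rounded: 74.00%.

74.00%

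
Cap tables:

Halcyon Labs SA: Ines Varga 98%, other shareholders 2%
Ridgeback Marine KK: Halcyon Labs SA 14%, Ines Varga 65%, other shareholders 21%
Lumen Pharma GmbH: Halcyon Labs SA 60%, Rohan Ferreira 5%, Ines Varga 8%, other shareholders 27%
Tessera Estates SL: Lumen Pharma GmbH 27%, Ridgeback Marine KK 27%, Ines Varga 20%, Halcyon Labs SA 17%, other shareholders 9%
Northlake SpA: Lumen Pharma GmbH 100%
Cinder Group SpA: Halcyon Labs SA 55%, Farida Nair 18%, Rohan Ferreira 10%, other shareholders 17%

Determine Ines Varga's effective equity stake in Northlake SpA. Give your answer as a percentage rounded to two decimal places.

Ines reaches Northlake along 2 paths.
Via Halcyon → Lumen: 98% × 60% × 100% = 58.8%.
Via Lumen: 8% × 100% = 8%.
Total: 58.8% + 8% = 66.8%.
Rounded: 66.80%.

66.80%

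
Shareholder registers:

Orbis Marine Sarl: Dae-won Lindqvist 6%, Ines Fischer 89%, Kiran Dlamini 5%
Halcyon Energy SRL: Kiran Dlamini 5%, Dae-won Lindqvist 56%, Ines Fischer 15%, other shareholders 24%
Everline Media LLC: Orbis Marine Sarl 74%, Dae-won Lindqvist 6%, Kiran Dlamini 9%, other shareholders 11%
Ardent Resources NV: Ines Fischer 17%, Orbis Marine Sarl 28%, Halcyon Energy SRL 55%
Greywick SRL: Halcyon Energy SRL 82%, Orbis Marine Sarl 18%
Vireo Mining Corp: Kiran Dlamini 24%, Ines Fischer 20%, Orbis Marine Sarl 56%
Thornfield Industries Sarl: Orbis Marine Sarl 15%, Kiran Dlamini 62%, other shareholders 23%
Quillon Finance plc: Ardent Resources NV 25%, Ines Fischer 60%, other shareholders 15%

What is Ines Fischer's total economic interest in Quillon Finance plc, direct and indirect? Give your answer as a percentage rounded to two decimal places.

72.54%

Ines reaches Quillon along 4 paths.
Via Ardent: 17% × 25% = 4.25%.
Via Orbis → Ardent: 89% × 28% × 25% = 6.23%.
Via Halcyon → Ardent: 15% × 55% × 25% = 2.0625%.
Direct stake: 60% = 60%.
Total: 4.25% + 6.23% + 2.0625% + 60% = 72.5425%.
Rounded: 72.54%.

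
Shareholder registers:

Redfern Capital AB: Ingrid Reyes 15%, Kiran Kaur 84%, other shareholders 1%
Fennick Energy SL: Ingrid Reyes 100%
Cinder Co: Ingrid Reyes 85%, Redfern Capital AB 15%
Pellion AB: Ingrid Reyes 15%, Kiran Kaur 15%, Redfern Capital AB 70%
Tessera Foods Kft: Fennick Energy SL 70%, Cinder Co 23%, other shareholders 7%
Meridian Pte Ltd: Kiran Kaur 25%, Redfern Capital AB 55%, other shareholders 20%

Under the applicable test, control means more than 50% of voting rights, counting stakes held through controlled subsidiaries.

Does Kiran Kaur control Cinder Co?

No

Kiran holds 84% of Redfern, so Kiran controls Redfern.
Kiran and Redfern together hold 15% + 70% = 85% of Pellion, so Kiran controls Pellion.
Kiran and Redfern together hold 25% + 55% = 80% of Meridian, so Kiran controls Meridian.
In Cinder, Kiran's side holds only 15%, not > 50%.
So Kiran does not control Cinder.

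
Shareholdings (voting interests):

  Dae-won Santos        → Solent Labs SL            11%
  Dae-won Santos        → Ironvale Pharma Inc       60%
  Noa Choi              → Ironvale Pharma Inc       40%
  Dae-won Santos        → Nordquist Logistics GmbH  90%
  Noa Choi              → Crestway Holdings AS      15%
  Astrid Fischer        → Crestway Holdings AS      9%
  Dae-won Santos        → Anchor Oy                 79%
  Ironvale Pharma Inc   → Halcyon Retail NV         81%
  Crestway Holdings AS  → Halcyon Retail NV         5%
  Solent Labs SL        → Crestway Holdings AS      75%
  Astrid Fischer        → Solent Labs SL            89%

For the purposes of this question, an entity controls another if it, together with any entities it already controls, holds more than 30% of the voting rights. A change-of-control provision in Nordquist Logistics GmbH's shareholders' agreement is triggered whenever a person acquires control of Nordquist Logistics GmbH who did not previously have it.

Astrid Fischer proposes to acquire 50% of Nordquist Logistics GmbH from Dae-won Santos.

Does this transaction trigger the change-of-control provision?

Yes

The purchase adds only to Astrid's holdings (Dae-won's stake shrinks), so Astrid is the only person who could newly come to control Nordquist.
Astrid holds 89% of Solent, so Astrid controls Solent.
Solent and Astrid together hold 75% + 9% = 84% of Crestway, so Astrid controls Crestway.
Neither Astrid nor any entity Astrid controls holds any voting interest in Nordquist.
So before the transaction, Astrid does not control Nordquist.
After the purchase, Astrid holds 50% of Nordquist directly, and Dae-won's stake falls to 40%.
Astrid holds 50% of Nordquist, so Astrid controls Nordquist.
Astrid did not control Nordquist before and does after, so the clause is triggered.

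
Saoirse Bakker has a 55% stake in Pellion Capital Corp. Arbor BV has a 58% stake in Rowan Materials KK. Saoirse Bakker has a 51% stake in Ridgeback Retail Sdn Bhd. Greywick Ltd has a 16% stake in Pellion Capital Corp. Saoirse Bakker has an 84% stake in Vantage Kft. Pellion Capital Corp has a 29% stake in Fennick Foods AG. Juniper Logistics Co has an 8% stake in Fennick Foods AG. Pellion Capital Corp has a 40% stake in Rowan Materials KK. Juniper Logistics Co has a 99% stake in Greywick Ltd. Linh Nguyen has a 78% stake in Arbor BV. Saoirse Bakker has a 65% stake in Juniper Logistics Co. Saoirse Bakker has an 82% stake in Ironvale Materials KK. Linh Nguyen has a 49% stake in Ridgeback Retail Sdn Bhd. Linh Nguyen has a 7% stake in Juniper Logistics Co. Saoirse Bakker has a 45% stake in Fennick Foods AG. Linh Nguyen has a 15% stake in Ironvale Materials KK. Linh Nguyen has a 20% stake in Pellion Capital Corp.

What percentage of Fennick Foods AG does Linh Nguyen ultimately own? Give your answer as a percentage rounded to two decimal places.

Linh reaches Fennick along 3 paths.
Via Juniper: 7% × 8% = 0.56%.
Via Pellion: 20% × 29% = 5.8%.
Via Juniper → Greywick → Pellion: 7% × 99% × 16% × 29% = 0.321552%.
Total: 0.56% + 5.8% + 0.321552% = 6.681552%.
Rounded: 6.68%.

6.68%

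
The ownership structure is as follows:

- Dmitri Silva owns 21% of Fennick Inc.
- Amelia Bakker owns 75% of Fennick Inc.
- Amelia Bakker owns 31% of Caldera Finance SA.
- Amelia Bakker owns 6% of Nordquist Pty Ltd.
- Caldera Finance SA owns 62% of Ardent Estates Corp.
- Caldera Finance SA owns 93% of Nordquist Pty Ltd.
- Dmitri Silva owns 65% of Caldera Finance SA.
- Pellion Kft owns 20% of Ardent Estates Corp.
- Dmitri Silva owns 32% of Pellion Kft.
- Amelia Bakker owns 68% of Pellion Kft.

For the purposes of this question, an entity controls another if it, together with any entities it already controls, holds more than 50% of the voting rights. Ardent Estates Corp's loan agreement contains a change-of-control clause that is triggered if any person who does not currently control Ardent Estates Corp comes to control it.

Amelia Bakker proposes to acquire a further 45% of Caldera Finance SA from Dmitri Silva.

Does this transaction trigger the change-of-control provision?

The purchase adds only to Amelia's holdings (Dmitri's stake shrinks), so Amelia is the only person who could newly come to control Ardent.
Amelia holds 75% of Fennick, so Amelia controls Fennick.
Amelia holds 68% of Pellion, so Amelia controls Pellion.
In Ardent, Amelia's side holds only 20%, not > 50%.
So before the transaction, Amelia does not control Ardent.
After the purchase, Amelia's direct stake in Caldera rises to 31% + 45% = 76%, and Dmitri's stake falls to 20%.
Amelia holds 76% of Caldera, so Amelia controls Caldera.
Caldera and Pellion together hold 62% + 20% = 82% of Ardent, so Amelia controls Ardent.
Amelia did not control Ardent before and does after, so the clause is triggered.

Yes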